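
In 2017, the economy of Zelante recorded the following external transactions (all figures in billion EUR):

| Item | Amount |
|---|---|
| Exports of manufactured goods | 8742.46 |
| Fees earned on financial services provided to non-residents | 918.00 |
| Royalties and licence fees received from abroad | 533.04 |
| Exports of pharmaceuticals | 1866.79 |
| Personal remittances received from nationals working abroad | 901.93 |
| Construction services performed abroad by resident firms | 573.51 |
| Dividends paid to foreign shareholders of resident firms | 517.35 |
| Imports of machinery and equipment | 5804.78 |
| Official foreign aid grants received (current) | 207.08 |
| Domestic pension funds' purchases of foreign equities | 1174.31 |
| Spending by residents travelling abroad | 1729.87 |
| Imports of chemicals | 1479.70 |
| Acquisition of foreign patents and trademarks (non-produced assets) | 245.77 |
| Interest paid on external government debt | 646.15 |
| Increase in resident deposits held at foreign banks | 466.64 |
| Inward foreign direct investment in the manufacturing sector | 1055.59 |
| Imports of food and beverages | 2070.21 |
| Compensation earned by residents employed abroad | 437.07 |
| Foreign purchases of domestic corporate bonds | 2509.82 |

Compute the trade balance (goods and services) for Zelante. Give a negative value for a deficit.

Goods: -1479.70 - 2070.21 + 1866.79 - 5804.78 + 8742.46 = 1254.56
Services: 918.00 + 573.51 + 533.04 - 1729.87 = 294.68
Trade balance = 1254.56 + 294.68 = 1549.24
(Excluded from the trade balance — secondary income: personal remittances received from nationals working abroad 901.93, official foreign aid grants received (current) 207.08; primary income: dividends paid to foreign shareholders of resident firms 517.35, interest paid on external government debt 646.15, compensation earned by residents employed abroad 437.07; financial account: domestic pension funds' purchases of foreign equities 1174.31, increase in resident deposits held at foreign banks 466.64, inward foreign direct investment in the manufacturing sector 1055.59, foreign purchases of domestic corporate bonds 2509.82; capital account: acquisition of foreign patents and trademarks (non-produced assets) 245.77.)

1549.24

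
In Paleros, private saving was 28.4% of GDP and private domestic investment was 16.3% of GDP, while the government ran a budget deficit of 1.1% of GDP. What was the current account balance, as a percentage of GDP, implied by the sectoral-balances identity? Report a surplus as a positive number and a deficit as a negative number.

11.0

By the sectoral-balances identity, CA = (S_private - I) + (T - G).
Private balance = 28.4 - 16.3 = 12.1
Government balance (T - G) = -1.1
CA = 12.1 + (-1.1) = 11.0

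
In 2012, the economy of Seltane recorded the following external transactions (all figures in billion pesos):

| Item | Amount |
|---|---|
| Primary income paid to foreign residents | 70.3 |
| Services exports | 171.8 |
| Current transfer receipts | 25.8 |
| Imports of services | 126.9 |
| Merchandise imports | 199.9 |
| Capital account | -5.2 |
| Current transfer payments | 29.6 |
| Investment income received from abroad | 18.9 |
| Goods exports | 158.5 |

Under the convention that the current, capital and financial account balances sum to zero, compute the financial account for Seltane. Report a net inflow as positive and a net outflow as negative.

56.9

Goods balance = 158.5 - 199.9 = -41.4
Services balance = 171.8 - 126.9 = 44.9
Trade balance (goods + services) = -41.4 + 44.9 = 3.5
Net primary income = 18.9 - 70.3 = -51.4
Net secondary income = 25.8 - 29.6 = -3.8
Current account = 3.5 + (-51.4) + (-3.8) = -51.7
Financial account = -(-51.7 + (-5.2)) = 56.9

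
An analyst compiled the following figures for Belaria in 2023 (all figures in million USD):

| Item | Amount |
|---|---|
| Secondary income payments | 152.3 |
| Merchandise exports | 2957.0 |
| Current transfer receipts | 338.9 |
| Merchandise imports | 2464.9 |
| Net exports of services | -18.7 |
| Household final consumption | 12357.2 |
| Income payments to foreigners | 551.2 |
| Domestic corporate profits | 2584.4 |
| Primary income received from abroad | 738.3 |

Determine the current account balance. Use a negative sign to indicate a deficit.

Goods balance = 2957.0 - 2464.9 = 492.1
Services balance = -18.7
Trade balance (goods + services) = 492.1 + (-18.7) = 473.4
Net primary income = 738.3 - 551.2 = 187.1
Net secondary income = 338.9 - 152.3 = 186.6
Current account = 473.4 + 187.1 + 186.6 = 847.1

847.1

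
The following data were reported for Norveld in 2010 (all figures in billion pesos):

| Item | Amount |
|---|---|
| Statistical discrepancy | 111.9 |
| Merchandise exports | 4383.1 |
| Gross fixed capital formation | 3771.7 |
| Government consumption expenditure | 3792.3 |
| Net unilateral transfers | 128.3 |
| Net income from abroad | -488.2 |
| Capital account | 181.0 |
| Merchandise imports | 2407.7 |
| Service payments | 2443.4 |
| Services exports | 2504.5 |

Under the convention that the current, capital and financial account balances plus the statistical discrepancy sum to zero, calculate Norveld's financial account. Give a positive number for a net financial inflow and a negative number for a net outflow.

-1969.5

Goods balance = 4383.1 - 2407.7 = 1975.4
Services balance = 2504.5 - 2443.4 = 61.1
Trade balance (goods + services) = 1975.4 + 61.1 = 2036.5
Net primary income = -488.2
Net secondary income = 128.3
Current account = 2036.5 + (-488.2) + 128.3 = 1676.6
Financial account = -(1676.6 + 181.0 + 111.9) = -1969.5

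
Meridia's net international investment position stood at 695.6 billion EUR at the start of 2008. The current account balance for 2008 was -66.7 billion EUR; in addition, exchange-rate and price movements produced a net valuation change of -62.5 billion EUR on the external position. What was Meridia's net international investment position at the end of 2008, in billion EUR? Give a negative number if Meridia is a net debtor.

Change in NIIP = current account + net valuation change = -66.7 + (-62.5) = -129.2
End-of-year NIIP = 695.6 + (-129.2) = 566.4

566.4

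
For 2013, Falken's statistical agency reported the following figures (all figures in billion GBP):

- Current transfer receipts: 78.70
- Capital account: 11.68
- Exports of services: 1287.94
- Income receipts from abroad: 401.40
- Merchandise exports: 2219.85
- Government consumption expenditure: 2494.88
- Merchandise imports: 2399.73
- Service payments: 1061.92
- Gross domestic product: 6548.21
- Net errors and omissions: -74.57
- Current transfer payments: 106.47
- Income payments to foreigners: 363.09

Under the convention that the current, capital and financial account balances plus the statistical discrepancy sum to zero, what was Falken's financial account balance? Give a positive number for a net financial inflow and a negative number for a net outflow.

Goods balance = 2219.85 - 2399.73 = -179.88
Services balance = 1287.94 - 1061.92 = 226.02
Trade balance (goods + services) = -179.88 + 226.02 = 46.14
Net primary income = 401.40 - 363.09 = 38.31
Net secondary income = 78.70 - 106.47 = -27.77
Current account = 46.14 + 38.31 + (-27.77) = 56.68
Financial account = -(56.68 + 11.68 + (-74.57)) = 6.21

6.21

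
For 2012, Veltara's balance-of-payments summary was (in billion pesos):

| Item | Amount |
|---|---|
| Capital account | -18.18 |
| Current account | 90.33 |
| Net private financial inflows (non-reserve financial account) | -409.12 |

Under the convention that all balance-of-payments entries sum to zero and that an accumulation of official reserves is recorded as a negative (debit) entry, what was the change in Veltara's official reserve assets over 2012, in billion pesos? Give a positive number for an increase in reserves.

Official reserve transactions balance = -(90.33 + (-18.18) + (-409.12)) = 336.97
An accumulation of reserves is recorded as a debit (negative entry), so the change in the stock of reserves is the negative of that balance.
Change in official reserves = -(336.97) = -336.97

-336.97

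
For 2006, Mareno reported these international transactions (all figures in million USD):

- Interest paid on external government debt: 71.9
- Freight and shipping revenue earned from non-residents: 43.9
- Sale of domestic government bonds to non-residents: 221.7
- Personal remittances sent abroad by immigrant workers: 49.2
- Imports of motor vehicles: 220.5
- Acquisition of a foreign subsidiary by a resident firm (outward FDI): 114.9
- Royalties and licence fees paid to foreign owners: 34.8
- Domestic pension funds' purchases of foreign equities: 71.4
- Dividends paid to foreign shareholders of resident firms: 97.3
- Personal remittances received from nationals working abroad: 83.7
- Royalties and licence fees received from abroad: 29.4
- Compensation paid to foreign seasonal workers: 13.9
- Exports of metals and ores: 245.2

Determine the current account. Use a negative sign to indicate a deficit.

-85.4

Goods: -220.5 + 245.2 = 24.7
Services: -34.8 + 29.4 + 43.9 = 38.5
Primary income: -13.9 - 71.9 - 97.3 = -183.1
Secondary income: 83.7 - 49.2 = 34.5
Current account = 24.7 + 38.5 + (-183.1) + 34.5 = -85.4
(Excluded from the current account — financial account: sale of domestic government bonds to non-residents 221.7, acquisition of a foreign subsidiary by a resident firm (outward FDI) 114.9, domestic pension funds' purchases of foreign equities 71.4.)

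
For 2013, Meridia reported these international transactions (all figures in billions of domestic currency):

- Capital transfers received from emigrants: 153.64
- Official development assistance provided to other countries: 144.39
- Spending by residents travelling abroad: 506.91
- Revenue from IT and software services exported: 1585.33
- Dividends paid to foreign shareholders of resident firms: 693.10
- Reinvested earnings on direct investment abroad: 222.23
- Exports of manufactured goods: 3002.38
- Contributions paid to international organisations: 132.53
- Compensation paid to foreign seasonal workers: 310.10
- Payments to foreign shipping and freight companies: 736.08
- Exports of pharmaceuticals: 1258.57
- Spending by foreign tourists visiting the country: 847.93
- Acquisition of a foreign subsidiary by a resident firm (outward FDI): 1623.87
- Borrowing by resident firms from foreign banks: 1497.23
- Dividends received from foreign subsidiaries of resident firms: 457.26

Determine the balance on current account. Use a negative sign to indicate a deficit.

4850.59

Goods: 1258.57 + 3002.38 = 4260.95
Services: -736.08 + 847.93 - 506.91 + 1585.33 = 1190.27
Primary income: -693.10 + 457.26 - 310.10 + 222.23 = -323.71
Secondary income: -144.39 - 132.53 = -276.92
Current account = 4260.95 + 1190.27 + (-323.71) + (-276.92) = 4850.59
(Excluded from the current account — capital account: capital transfers received from emigrants 153.64; financial account: acquisition of a foreign subsidiary by a resident firm (outward FDI) 1623.87, borrowing by resident firms from foreign banks 1497.23.)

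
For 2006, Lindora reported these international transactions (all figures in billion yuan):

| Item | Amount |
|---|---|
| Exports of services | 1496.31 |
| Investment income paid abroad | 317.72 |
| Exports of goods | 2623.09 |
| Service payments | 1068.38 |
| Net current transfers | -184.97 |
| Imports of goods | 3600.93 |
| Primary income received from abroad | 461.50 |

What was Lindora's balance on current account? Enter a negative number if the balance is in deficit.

Goods balance = 2623.09 - 3600.93 = -977.84
Services balance = 1496.31 - 1068.38 = 427.93
Trade balance (goods + services) = -977.84 + 427.93 = -549.91
Net primary income = 461.50 - 317.72 = 143.78
Net secondary income = -184.97
Current account = -549.91 + 143.78 + (-184.97) = -591.10

-591.10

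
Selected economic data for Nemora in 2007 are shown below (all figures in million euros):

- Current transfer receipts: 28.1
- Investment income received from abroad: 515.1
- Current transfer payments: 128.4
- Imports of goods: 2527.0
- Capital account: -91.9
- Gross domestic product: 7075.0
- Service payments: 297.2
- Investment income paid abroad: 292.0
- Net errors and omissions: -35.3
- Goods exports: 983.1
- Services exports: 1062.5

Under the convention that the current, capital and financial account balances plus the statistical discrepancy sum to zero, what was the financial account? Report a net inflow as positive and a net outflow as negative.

783.0

Goods balance = 983.1 - 2527.0 = -1543.9
Services balance = 1062.5 - 297.2 = 765.3
Trade balance (goods + services) = -1543.9 + 765.3 = -778.6
Net primary income = 515.1 - 292.0 = 223.1
Net secondary income = 28.1 - 128.4 = -100.3
Current account = -778.6 + 223.1 + (-100.3) = -655.8
Financial account = -(-655.8 + (-91.9) + (-35.3)) = 783.0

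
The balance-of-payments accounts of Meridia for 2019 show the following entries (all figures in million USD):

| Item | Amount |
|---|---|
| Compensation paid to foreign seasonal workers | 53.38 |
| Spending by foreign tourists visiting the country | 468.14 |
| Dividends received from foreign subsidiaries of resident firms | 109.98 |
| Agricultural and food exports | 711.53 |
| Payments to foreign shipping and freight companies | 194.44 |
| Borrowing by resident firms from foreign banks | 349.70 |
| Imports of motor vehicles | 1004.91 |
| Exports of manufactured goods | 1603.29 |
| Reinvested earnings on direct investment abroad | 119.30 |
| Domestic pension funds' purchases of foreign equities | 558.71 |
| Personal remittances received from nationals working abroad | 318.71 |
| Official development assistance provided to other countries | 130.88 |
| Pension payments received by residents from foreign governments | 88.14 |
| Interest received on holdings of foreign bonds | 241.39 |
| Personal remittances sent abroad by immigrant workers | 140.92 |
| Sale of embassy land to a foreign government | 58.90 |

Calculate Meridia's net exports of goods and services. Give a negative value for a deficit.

Goods: 1603.29 - 1004.91 + 711.53 = 1309.91
Services: -194.44 + 468.14 = 273.70
Trade balance = 1309.91 + 273.70 = 1583.61
(Excluded from the trade balance — primary income: compensation paid to foreign seasonal workers 53.38, dividends received from foreign subsidiaries of resident firms 109.98, reinvested earnings on direct investment abroad 119.30, interest received on holdings of foreign bonds 241.39; financial account: borrowing by resident firms from foreign banks 349.70, domestic pension funds' purchases of foreign equities 558.71; secondary income: personal remittances received from nationals working abroad 318.71, official development assistance provided to other countries 130.88, pension payments received by residents from foreign governments 88.14, personal remittances sent abroad by immigrant workers 140.92; capital account: sale of embassy land to a foreign government 58.90.)

1583.61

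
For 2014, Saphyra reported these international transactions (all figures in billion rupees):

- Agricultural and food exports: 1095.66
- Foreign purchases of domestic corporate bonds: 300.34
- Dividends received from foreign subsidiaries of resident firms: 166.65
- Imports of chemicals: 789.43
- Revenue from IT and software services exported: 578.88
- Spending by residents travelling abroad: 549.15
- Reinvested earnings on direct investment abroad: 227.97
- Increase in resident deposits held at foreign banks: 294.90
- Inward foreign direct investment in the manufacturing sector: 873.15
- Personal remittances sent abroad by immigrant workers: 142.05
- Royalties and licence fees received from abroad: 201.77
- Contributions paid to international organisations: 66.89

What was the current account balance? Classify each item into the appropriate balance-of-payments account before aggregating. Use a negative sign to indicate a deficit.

Goods: -789.43 + 1095.66 = 306.23
Services: 201.77 + 578.88 - 549.15 = 231.50
Primary income: 166.65 + 227.97 = 394.62
Secondary income: -142.05 - 66.89 = -208.94
Current account = 306.23 + 231.50 + 394.62 + (-208.94) = 723.41
(Excluded from the current account — financial account: foreign purchases of domestic corporate bonds 300.34, increase in resident deposits held at foreign banks 294.90, inward foreign direct investment in the manufacturing sector 873.15.)

723.41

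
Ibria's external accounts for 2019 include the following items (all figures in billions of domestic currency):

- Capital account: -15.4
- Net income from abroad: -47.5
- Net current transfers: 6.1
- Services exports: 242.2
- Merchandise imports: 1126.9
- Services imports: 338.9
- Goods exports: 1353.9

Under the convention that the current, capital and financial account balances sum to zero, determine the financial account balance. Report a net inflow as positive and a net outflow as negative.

Goods balance = 1353.9 - 1126.9 = 227.0
Services balance = 242.2 - 338.9 = -96.7
Trade balance (goods + services) = 227.0 + (-96.7) = 130.3
Net primary income = -47.5
Net secondary income = 6.1
Current account = 130.3 + (-47.5) + 6.1 = 88.9
Financial account = -(88.9 + (-15.4)) = -73.5

-73.5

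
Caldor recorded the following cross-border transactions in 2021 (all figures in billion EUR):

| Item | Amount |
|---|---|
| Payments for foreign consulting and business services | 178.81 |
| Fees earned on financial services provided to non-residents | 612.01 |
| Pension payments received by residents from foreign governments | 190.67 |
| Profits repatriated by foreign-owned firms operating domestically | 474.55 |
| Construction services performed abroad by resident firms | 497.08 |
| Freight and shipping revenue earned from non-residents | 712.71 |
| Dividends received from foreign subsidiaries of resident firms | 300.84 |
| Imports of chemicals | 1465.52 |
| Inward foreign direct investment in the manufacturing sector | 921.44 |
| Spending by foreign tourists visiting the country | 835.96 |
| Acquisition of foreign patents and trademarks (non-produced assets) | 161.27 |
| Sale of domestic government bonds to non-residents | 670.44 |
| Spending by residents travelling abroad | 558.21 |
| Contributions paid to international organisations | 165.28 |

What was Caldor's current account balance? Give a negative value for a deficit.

306.90

Goods: -1465.52
Services: -558.21 + 612.01 + 712.71 + 835.96 + 497.08 - 178.81 = 1920.74
Primary income: -474.55 + 300.84 = -173.71
Secondary income: -165.28 + 190.67 = 25.39
Current account = (-1465.52) + 1920.74 + (-173.71) + 25.39 = 306.90
(Excluded from the current account — financial account: inward foreign direct investment in the manufacturing sector 921.44, sale of domestic government bonds to non-residents 670.44; capital account: acquisition of foreign patents and trademarks (non-produced assets) 161.27.)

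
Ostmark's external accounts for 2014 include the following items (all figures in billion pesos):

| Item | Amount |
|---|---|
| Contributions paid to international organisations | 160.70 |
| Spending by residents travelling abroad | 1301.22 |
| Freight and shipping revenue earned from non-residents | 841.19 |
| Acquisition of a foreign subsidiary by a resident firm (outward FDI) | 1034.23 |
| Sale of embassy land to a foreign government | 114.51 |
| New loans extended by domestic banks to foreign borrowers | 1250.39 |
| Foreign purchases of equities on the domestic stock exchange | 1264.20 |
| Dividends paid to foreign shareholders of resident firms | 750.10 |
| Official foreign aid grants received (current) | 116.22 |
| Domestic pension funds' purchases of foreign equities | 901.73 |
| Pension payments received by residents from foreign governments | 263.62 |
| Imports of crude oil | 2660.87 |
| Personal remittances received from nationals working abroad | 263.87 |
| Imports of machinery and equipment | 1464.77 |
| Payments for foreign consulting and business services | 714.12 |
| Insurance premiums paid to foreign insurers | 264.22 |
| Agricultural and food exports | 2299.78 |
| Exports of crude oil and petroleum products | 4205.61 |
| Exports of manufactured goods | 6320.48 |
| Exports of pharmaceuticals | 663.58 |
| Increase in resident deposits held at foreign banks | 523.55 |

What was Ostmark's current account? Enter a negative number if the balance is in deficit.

7658.35

Goods: 4205.61 - 1464.77 + 6320.48 + 663.58 - 2660.87 + 2299.78 = 9363.81
Services: 841.19 - 714.12 - 1301.22 - 264.22 = -1438.37
Primary income: -750.10
Secondary income: 263.62 + 263.87 - 160.70 + 116.22 = 483.01
Current account = 9363.81 + (-1438.37) + (-750.10) + 483.01 = 7658.35
(Excluded from the current account — financial account: acquisition of a foreign subsidiary by a resident firm (outward FDI) 1034.23, new loans extended by domestic banks to foreign borrowers 1250.39, foreign purchases of equities on the domestic stock exchange 1264.20, domestic pension funds' purchases of foreign equities 901.73, increase in resident deposits held at foreign banks 523.55; capital account: sale of embassy land to a foreign government 114.51.)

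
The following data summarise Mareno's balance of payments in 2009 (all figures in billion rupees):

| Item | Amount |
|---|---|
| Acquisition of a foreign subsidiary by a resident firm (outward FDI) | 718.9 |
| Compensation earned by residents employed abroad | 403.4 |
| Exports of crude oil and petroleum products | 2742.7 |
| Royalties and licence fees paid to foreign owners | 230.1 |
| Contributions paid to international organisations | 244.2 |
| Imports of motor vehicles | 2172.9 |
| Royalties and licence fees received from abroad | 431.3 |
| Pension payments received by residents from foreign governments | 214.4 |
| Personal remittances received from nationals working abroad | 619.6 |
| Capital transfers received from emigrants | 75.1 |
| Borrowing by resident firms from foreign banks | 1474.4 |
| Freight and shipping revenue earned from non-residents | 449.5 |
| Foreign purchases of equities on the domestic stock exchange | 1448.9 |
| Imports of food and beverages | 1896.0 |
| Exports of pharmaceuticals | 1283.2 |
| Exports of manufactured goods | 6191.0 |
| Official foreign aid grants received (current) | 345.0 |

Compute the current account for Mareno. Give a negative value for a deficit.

8136.9

Goods: 6191.0 - 2172.9 - 1896.0 + 1283.2 + 2742.7 = 6148.0
Services: 431.3 + 449.5 - 230.1 = 650.7
Primary income: 403.4
Secondary income: 619.6 - 244.2 + 214.4 + 345.0 = 934.8
Current account = 6148.0 + 650.7 + 403.4 + 934.8 = 8136.9
(Excluded from the current account — financial account: acquisition of a foreign subsidiary by a resident firm (outward FDI) 718.9, borrowing by resident firms from foreign banks 1474.4, foreign purchases of equities on the domestic stock exchange 1448.9; capital account: capital transfers received from emigrants 75.1.)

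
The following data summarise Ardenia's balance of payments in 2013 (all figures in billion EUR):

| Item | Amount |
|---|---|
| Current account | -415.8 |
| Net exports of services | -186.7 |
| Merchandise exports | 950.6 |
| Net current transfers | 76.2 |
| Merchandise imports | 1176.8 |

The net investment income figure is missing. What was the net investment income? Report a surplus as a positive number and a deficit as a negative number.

Current account = goods balance + services balance + net primary income + net secondary income
Sum of the known components = -336.7
Net investment income = CA - (known components) = -415.8 - (-336.7) = -79.1

-79.1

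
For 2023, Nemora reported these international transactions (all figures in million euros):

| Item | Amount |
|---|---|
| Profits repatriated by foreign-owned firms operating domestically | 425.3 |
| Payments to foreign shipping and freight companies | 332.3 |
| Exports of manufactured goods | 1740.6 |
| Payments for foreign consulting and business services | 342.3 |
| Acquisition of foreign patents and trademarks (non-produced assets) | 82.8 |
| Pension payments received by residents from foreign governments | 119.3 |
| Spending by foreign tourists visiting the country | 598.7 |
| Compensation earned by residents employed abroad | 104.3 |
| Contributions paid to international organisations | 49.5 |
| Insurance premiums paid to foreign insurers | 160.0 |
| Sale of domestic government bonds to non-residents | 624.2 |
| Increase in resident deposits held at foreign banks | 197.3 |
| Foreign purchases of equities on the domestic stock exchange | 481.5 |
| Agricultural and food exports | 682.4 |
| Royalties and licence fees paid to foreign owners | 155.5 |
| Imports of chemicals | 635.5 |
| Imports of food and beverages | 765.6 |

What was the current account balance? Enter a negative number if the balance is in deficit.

Goods: 682.4 - 765.6 + 1740.6 - 635.5 = 1021.9
Services: -342.3 - 155.5 - 332.3 - 160.0 + 598.7 = -391.4
Primary income: 104.3 - 425.3 = -321.0
Secondary income: -49.5 + 119.3 = 69.8
Current account = 1021.9 + (-391.4) + (-321.0) + 69.8 = 379.3
(Excluded from the current account — capital account: acquisition of foreign patents and trademarks (non-produced assets) 82.8; financial account: sale of domestic government bonds to non-residents 624.2, increase in resident deposits held at foreign banks 197.3, foreign purchases of equities on the domestic stock exchange 481.5.)

379.3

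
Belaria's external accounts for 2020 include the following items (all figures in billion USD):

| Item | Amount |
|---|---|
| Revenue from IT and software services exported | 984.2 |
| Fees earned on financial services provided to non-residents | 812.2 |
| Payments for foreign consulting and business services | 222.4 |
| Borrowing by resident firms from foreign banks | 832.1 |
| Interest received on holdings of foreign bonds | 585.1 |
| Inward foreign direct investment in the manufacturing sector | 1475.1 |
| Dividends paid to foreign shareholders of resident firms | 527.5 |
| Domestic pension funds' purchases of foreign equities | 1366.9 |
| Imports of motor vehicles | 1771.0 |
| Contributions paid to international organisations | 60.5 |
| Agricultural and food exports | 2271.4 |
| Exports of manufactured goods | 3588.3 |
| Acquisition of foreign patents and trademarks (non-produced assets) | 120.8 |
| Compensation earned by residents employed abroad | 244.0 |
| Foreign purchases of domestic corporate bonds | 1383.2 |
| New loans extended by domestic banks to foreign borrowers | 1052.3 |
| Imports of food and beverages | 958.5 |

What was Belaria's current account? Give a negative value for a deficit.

Goods: 2271.4 - 1771.0 - 958.5 + 3588.3 = 3130.2
Services: -222.4 + 812.2 + 984.2 = 1574.0
Primary income: 244.0 - 527.5 + 585.1 = 301.6
Secondary income: -60.5
Current account = 3130.2 + 1574.0 + 301.6 + (-60.5) = 4945.3
(Excluded from the current account — financial account: borrowing by resident firms from foreign banks 832.1, inward foreign direct investment in the manufacturing sector 1475.1, domestic pension funds' purchases of foreign equities 1366.9, foreign purchases of domestic corporate bonds 1383.2, new loans extended by domestic banks to foreign borrowers 1052.3; capital account: acquisition of foreign patents and trademarks (non-produced assets) 120.8.)

4945.3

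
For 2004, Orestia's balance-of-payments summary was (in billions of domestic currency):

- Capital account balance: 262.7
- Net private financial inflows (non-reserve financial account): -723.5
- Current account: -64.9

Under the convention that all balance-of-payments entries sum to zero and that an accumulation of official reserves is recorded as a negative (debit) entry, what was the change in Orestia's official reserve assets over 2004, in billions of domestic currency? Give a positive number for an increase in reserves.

-525.7

Official reserve transactions balance = -((-64.9) + 262.7 + (-723.5)) = 525.7
An accumulation of reserves is recorded as a debit (negative entry), so the change in the stock of reserves is the negative of that balance.
Change in official reserves = -(525.7) = -525.7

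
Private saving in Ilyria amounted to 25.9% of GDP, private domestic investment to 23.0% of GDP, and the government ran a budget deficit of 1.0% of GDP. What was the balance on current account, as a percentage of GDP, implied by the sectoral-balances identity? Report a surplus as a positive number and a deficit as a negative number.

By the sectoral-balances identity, CA = (S_private - I) + (T - G).
Private balance = 25.9 - 23.0 = 2.9
Government balance (T - G) = -1.0
CA = 2.9 + (-1.0) = 1.9

1.9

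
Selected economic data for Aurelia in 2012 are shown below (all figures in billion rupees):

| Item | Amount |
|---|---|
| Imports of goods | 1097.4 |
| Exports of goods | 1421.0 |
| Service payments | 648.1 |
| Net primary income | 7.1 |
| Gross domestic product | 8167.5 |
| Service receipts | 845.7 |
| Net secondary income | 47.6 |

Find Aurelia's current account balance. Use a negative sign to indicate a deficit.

575.9

Goods balance = 1421.0 - 1097.4 = 323.6
Services balance = 845.7 - 648.1 = 197.6
Trade balance (goods + services) = 323.6 + 197.6 = 521.2
Net primary income = 7.1
Net secondary income = 47.6
Current account = 521.2 + 7.1 + 47.6 = 575.9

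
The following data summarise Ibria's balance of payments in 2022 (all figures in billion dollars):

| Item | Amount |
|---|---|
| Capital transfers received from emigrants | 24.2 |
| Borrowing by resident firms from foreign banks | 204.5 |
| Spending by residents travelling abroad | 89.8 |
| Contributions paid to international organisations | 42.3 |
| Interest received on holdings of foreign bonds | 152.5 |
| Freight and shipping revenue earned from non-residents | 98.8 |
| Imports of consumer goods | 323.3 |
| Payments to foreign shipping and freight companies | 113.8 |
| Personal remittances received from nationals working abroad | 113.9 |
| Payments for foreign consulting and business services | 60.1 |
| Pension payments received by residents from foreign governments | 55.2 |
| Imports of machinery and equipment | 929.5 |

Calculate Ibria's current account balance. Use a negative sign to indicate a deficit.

-1138.4

Goods: -929.5 - 323.3 = -1252.8
Services: -113.8 - 89.8 + 98.8 - 60.1 = -164.9
Primary income: 152.5
Secondary income: -42.3 + 55.2 + 113.9 = 126.8
Current account = (-1252.8) + (-164.9) + 152.5 + 126.8 = -1138.4
(Excluded from the current account — capital account: capital transfers received from emigrants 24.2; financial account: borrowing by resident firms from foreign banks 204.5.)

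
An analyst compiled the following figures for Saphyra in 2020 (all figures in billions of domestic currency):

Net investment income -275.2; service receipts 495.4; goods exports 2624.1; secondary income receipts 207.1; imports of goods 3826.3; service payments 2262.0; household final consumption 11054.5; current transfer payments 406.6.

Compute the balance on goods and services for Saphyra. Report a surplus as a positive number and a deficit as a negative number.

Goods balance = 2624.1 - 3826.3 = -1202.2
Services balance = 495.4 - 2262.0 = -1766.6
Trade balance (goods + services) = -1202.2 + (-1766.6) = -2968.8

-2968.8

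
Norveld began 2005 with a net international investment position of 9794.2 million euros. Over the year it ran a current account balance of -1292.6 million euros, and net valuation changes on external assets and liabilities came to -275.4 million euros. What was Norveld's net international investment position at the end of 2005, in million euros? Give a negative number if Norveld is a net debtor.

8226.2

Change in NIIP = current account + net valuation change = -1292.6 + (-275.4) = -1568.0
End-of-year NIIP = 9794.2 + (-1568.0) = 8226.2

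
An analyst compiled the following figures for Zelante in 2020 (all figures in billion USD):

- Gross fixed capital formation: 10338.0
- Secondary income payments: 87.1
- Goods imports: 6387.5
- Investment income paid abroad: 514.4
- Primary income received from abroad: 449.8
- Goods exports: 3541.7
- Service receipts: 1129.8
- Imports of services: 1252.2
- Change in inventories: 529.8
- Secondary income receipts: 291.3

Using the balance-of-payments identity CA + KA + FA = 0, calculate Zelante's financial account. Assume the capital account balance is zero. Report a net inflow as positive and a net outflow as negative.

Goods balance = 3541.7 - 6387.5 = -2845.8
Services balance = 1129.8 - 1252.2 = -122.4
Trade balance (goods + services) = -2845.8 + (-122.4) = -2968.2
Net primary income = 449.8 - 514.4 = -64.6
Net secondary income = 291.3 - 87.1 = 204.2
Current account = -2968.2 + (-64.6) + 204.2 = -2828.6
Financial account = -(-2828.6) = 2828.6

2828.6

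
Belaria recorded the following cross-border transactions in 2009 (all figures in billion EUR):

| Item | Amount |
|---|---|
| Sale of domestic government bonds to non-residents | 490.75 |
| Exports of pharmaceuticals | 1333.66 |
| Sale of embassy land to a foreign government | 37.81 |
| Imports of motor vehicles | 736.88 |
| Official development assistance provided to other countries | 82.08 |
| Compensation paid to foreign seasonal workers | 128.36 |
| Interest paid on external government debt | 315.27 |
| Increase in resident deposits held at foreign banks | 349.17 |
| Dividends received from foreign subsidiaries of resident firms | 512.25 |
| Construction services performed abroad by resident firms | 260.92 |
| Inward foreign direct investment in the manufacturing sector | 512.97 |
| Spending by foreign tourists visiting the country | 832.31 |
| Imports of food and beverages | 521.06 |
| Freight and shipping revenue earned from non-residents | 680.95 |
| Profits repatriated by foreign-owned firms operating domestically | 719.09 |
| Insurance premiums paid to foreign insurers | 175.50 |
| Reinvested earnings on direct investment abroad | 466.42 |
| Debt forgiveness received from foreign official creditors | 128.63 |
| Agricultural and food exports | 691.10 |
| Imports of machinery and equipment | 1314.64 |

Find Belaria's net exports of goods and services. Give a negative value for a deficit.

1050.86

Goods: -521.06 - 736.88 - 1314.64 + 1333.66 + 691.10 = -547.82
Services: -175.50 + 260.92 + 832.31 + 680.95 = 1598.68
Trade balance = -547.82 + 1598.68 = 1050.86
(Excluded from the trade balance — financial account: sale of domestic government bonds to non-residents 490.75, increase in resident deposits held at foreign banks 349.17, inward foreign direct investment in the manufacturing sector 512.97; capital account: sale of embassy land to a foreign government 37.81, debt forgiveness received from foreign official creditors 128.63; secondary income: official development assistance provided to other countries 82.08; primary income: compensation paid to foreign seasonal workers 128.36, interest paid on external government debt 315.27, dividends received from foreign subsidiaries of resident firms 512.25, profits repatriated by foreign-owned firms operating domestically 719.09, reinvested earnings on direct investment abroad 466.42.)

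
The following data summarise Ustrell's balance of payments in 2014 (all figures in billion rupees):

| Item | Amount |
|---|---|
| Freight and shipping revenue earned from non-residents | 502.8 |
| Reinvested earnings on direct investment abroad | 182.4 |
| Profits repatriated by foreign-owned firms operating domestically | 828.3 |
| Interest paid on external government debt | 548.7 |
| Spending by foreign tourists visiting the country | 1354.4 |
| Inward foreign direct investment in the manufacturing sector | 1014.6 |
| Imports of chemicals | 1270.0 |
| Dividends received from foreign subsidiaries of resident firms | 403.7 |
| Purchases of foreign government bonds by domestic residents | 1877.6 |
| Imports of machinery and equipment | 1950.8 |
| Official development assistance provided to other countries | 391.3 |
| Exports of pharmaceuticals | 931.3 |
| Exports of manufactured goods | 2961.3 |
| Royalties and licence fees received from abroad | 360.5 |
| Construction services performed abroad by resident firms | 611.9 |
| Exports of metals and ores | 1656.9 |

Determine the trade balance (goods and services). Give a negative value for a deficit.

Goods: 931.3 + 2961.3 - 1270.0 + 1656.9 - 1950.8 = 2328.7
Services: 360.5 + 1354.4 + 611.9 + 502.8 = 2829.6
Trade balance = 2328.7 + 2829.6 = 5158.3
(Excluded from the trade balance — primary income: reinvested earnings on direct investment abroad 182.4, profits repatriated by foreign-owned firms operating domestically 828.3, interest paid on external government debt 548.7, dividends received from foreign subsidiaries of resident firms 403.7; financial account: inward foreign direct investment in the manufacturing sector 1014.6, purchases of foreign government bonds by domestic residents 1877.6; secondary income: official development assistance provided to other countries 391.3.)

5158.3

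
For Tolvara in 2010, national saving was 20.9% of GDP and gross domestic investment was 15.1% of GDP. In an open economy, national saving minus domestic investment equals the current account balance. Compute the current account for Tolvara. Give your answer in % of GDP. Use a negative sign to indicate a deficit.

5.8

CA = S - I = 20.9 - 15.1 = 5.8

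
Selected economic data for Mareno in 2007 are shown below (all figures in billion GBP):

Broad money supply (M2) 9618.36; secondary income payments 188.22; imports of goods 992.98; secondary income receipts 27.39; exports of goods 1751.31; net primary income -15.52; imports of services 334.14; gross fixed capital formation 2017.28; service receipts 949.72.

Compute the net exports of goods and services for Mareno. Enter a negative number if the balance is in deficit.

Goods balance = 1751.31 - 992.98 = 758.33
Services balance = 949.72 - 334.14 = 615.58
Trade balance (goods + services) = 758.33 + 615.58 = 1373.91

1373.91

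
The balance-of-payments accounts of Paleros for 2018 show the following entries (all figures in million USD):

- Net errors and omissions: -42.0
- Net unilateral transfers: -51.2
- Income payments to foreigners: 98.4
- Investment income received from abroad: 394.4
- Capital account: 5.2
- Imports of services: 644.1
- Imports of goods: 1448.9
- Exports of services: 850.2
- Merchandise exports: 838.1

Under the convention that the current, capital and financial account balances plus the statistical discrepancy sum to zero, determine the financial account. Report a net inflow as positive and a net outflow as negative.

Goods balance = 838.1 - 1448.9 = -610.8
Services balance = 850.2 - 644.1 = 206.1
Trade balance (goods + services) = -610.8 + 206.1 = -404.7
Net primary income = 394.4 - 98.4 = 296.0
Net secondary income = -51.2
Current account = -404.7 + 296.0 + (-51.2) = -159.9
Financial account = -(-159.9 + 5.2 + (-42.0)) = 196.7

196.7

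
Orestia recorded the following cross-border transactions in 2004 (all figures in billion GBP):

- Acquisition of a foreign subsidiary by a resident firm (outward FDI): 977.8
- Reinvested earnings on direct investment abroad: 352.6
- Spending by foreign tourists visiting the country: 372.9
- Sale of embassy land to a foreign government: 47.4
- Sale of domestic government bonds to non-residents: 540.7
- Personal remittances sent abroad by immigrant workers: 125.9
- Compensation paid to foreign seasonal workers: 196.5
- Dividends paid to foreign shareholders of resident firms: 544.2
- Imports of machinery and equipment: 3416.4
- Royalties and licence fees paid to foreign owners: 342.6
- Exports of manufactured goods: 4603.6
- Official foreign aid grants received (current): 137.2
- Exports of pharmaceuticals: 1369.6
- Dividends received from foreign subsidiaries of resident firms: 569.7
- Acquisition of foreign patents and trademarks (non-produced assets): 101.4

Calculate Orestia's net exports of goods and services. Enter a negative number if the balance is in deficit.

Goods: 4603.6 - 3416.4 + 1369.6 = 2556.8
Services: -342.6 + 372.9 = 30.3
Trade balance = 2556.8 + 30.3 = 2587.1
(Excluded from the trade balance — financial account: acquisition of a foreign subsidiary by a resident firm (outward FDI) 977.8, sale of domestic government bonds to non-residents 540.7; primary income: reinvested earnings on direct investment abroad 352.6, compensation paid to foreign seasonal workers 196.5, dividends paid to foreign shareholders of resident firms 544.2, dividends received from foreign subsidiaries of resident firms 569.7; capital account: sale of embassy land to a foreign government 47.4, acquisition of foreign patents and trademarks (non-produced assets) 101.4; secondary income: personal remittances sent abroad by immigrant workers 125.9, official foreign aid grants received (current) 137.2.)

2587.1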